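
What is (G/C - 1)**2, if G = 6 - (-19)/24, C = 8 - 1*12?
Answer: 67081/9216 ≈ 7.2788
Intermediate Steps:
C = -4 (C = 8 - 12 = -4)
G = 163/24 (G = 6 - (-19)/24 = 6 - 1*(-19/24) = 6 + 19/24 = 163/24 ≈ 6.7917)
(G/C - 1)**2 = ((163/24)/(-4) - 1)**2 = ((163/24)*(-1/4) - 1)**2 = (-163/96 - 1)**2 = (-259/96)**2 = 67081/9216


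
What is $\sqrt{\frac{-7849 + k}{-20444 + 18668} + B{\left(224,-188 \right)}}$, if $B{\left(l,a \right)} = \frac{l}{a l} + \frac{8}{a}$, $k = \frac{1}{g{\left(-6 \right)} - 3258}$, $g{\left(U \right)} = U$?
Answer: $\frac{\sqrt{35211203161685}}{2838048} \approx 2.0908$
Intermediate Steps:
$k = - \frac{1}{3264}$ ($k = \frac{1}{-6 - 3258} = \frac{1}{-3264} = - \frac{1}{3264} \approx -0.00030637$)
$B{\left(l,a \right)} = \frac{9}{a}$ ($B{\left(l,a \right)} = l \frac{1}{a l} + \frac{8}{a} = \frac{1}{a} + \frac{8}{a} = \frac{9}{a}$)
$\sqrt{\frac{-7849 + k}{-20444 + 18668} + B{\left(224,-188 \right)}} = \sqrt{\frac{-7849 - \frac{1}{3264}}{-20444 + 18668} + \frac{9}{-188}} = \sqrt{- \frac{25619137}{3264 \left(-1776\right)} + 9 \left(- \frac{1}{188}\right)} = \sqrt{\left(- \frac{25619137}{3264}\right) \left(- \frac{1}{1776}\right) - \frac{9}{188}} = \sqrt{\frac{25619137}{5796864} - \frac{9}{188}} = \sqrt{\frac{1191056495}{272452608}} = \frac{\sqrt{35211203161685}}{2838048}$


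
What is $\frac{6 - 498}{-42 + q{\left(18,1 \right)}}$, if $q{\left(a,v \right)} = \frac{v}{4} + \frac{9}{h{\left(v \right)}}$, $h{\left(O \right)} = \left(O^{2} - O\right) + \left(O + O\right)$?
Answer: $\frac{1968}{149} \approx 13.208$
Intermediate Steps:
$h{\left(O \right)} = O + O^{2}$ ($h{\left(O \right)} = \left(O^{2} - O\right) + 2 O = O + O^{2}$)
$q{\left(a,v \right)} = \frac{v}{4} + \frac{9}{v \left(1 + v\right)}$
$\frac{6 - 498}{-42 + q{\left(18,1 \right)}} = \frac{6 - 498}{-42 + \frac{36 + 1^{2} \left(1 + 1\right)}{4 \cdot 1 \left(1 + 1\right)}} = - \frac{492}{-42 + \frac{1}{4} \cdot 1 \cdot \frac{1}{2} \left(36 + 1 \cdot 2\right)} = - \frac{492}{-42 + \frac{1}{4} \cdot 1 \cdot \frac{1}{2} \left(36 + 2\right)} = - \frac{492}{-42 + \frac{1}{4} \cdot 1 \cdot \frac{1}{2} \cdot 38} = - \frac{492}{-42 + \frac{19}{4}} = - \frac{492}{- \frac{149}{4}} = \left(-492\right) \left(- \frac{4}{149}\right) = \frac{1968}{149}$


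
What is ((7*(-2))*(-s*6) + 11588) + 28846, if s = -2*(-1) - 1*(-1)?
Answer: 40686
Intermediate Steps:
s = 3 (s = 2 + 1 = 3)
((7*(-2))*(-s*6) + 11588) + 28846 = ((7*(-2))*(-1*3*6) + 11588) + 28846 = (-(-42)*6 + 11588) + 28846 = (-14*(-18) + 11588) + 28846 = (252 + 11588) + 28846 = 11840 + 28846 = 40686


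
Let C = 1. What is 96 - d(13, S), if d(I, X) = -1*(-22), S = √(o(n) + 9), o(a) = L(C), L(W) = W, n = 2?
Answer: 74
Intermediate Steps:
o(a) = 1
S = √10 (S = √(1 + 9) = √10 ≈ 3.1623)
d(I, X) = 22
96 - d(13, S) = 96 - 1*22 = 96 - 22 = 74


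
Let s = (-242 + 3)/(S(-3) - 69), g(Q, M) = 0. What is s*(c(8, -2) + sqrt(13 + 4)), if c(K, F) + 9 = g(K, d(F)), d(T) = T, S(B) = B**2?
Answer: -717/20 + 239*sqrt(17)/60 ≈ -19.426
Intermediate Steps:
c(K, F) = -9 (c(K, F) = -9 + 0 = -9)
s = 239/60 (s = (-242 + 3)/((-3)**2 - 69) = -239/(9 - 69) = -239/(-60) = -239*(-1/60) = 239/60 ≈ 3.9833)
s*(c(8, -2) + sqrt(13 + 4)) = 239*(-9 + sqrt(13 + 4))/60 = 239*(-9 + sqrt(17))/60 = -717/20 + 239*sqrt(17)/60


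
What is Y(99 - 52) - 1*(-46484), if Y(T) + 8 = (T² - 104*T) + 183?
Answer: 43980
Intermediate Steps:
Y(T) = 175 + T² - 104*T (Y(T) = -8 + ((T² - 104*T) + 183) = -8 + (183 + T² - 104*T) = 175 + T² - 104*T)
Y(99 - 52) - 1*(-46484) = (175 + (99 - 52)² - 104*(99 - 52)) - 1*(-46484) = (175 + 47² - 104*47) + 46484 = (175 + 2209 - 4888) + 46484 = -2504 + 46484 = 43980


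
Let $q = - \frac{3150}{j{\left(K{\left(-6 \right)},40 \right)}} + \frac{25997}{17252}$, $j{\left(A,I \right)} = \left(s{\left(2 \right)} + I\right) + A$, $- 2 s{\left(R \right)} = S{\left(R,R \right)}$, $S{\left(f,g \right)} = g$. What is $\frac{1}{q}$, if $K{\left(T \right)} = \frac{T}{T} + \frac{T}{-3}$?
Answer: $- \frac{17252}{1267903} \approx -0.013607$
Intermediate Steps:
$s{\left(R \right)} = - \frac{R}{2}$
$K{\left(T \right)} = 1 - \frac{T}{3}$ ($K{\left(T \right)} = 1 + T \left(- \frac{1}{3}\right) = 1 - \frac{T}{3}$)
$j{\left(A,I \right)} = -1 + A + I$ ($j{\left(A,I \right)} = \left(\left(- \frac{1}{2}\right) 2 + I\right) + A = \left(-1 + I\right) + A = -1 + A + I$)
$q = - \frac{1267903}{17252}$ ($q = - \frac{3150}{-1 + \left(1 - -2\right) + 40} + \frac{25997}{17252} = - \frac{3150}{-1 + \left(1 + 2\right) + 40} + 25997 \cdot \frac{1}{17252} = - \frac{3150}{-1 + 3 + 40} + \frac{25997}{17252} = - \frac{3150}{42} + \frac{25997}{17252} = \left(-3150\right) \frac{1}{42} + \frac{25997}{17252} = -75 + \frac{25997}{17252} = - \frac{1267903}{17252} \approx -73.493$)
$\frac{1}{q} = \frac{1}{- \frac{1267903}{17252}} = - \frac{17252}{1267903}$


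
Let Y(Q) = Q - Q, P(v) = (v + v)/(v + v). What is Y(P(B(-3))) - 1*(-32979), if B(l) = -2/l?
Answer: 32979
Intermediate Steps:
P(v) = 1 (P(v) = (2*v)/((2*v)) = (2*v)*(1/(2*v)) = 1)
Y(Q) = 0
Y(P(B(-3))) - 1*(-32979) = 0 - 1*(-32979) = 0 + 32979 = 32979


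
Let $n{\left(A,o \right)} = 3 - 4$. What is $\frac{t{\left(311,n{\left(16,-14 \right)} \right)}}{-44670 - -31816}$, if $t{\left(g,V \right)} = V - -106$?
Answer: $- \frac{105}{12854} \approx -0.0081687$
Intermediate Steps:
$n{\left(A,o \right)} = -1$ ($n{\left(A,o \right)} = 3 - 4 = -1$)
$t{\left(g,V \right)} = 106 + V$ ($t{\left(g,V \right)} = V + 106 = 106 + V$)
$\frac{t{\left(311,n{\left(16,-14 \right)} \right)}}{-44670 - -31816} = \frac{106 - 1}{-44670 - -31816} = \frac{105}{-44670 + 31816} = \frac{105}{-12854} = 105 \left(- \frac{1}{12854}\right) = - \frac{105}{12854}$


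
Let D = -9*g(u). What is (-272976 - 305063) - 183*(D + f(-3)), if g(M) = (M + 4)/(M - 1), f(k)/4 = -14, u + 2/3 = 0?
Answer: -571085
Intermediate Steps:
u = -2/3 (u = -2/3 + 0 = -2/3 ≈ -0.66667)
f(k) = -56 (f(k) = 4*(-14) = -56)
g(M) = (4 + M)/(-1 + M)
D = 18 (D = -9*(4 - 2/3)/(-1 - 2/3) = -9*10/((-5/3)*3) = -(-27)*10/(5*3) = -9*(-2) = 18)
(-272976 - 305063) - 183*(D + f(-3)) = (-272976 - 305063) - 183*(18 - 56) = -578039 - 183*(-38) = -578039 + 6954 = -571085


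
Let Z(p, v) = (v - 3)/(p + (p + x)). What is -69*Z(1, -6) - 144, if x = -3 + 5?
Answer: 45/4 ≈ 11.250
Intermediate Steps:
x = 2
Z(p, v) = (-3 + v)/(2 + 2*p) (Z(p, v) = (v - 3)/(p + (p + 2)) = (-3 + v)/(p + (2 + p)) = (-3 + v)/(2 + 2*p))
-69*Z(1, -6) - 144 = -69*(-3 - 6)/(2*(1 + 1)) - 144 = -69*(-9)/(2*2) - 144 = -69*(-9/4) - 144 = 621/4 - 144 = 45/4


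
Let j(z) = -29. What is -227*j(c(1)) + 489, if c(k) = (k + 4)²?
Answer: 7072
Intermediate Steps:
c(k) = (4 + k)²
-227*j(c(1)) + 489 = -227*(-29) + 489 = 6583 + 489 = 7072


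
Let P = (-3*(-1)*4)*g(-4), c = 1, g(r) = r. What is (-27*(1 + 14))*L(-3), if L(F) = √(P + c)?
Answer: -405*I*√47 ≈ -2776.5*I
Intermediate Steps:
P = -48 (P = (-3*(-1)*4)*(-4) = (3*4)*(-4) = 12*(-4) = -48)
L(F) = I*√47 (L(F) = √(-48 + 1) = √(-47) = I*√47)
(-27*(1 + 14))*L(-3) = (-27*(1 + 14))*(I*√47) = (-27*15)*(I*√47) = -405*I*√47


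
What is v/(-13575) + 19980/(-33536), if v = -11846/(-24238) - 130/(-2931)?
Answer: -2408721337426297/4042720454299200 ≈ -0.59582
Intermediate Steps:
v = 18935783/35520789 (v = -11846*(-1/24238) - 130*(-1/2931) = 5923/12119 + 130/2931 = 18935783/35520789 ≈ 0.53309)
v/(-13575) + 19980/(-33536) = (18935783/35520789)/(-13575) + 19980/(-33536) = (18935783/35520789)*(-1/13575) + 19980*(-1/33536) = -18935783/482194710675 - 4995/8384 = -2408721337426297/4042720454299200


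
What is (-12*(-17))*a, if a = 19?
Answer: 3876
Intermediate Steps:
(-12*(-17))*a = -12*(-17)*19 = 204*19 = 3876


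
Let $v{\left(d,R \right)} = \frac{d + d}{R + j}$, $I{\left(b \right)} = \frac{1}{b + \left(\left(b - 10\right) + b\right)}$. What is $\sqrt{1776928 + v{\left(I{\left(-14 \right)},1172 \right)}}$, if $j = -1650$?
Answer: $\frac{\sqrt{68613935301795}}{6214} \approx 1333.0$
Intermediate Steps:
$I{\left(b \right)} = \frac{1}{-10 + 3 b}$ ($I{\left(b \right)} = \frac{1}{b + \left(\left(-10 + b\right) + b\right)} = \frac{1}{b + \left(-10 + 2 b\right)} = \frac{1}{-10 + 3 b}$)
$v{\left(d,R \right)} = \frac{2 d}{-1650 + R}$ ($v{\left(d,R \right)} = \frac{d + d}{R - 1650} = \frac{2 d}{-1650 + R}$)
$\sqrt{1776928 + v{\left(I{\left(-14 \right)},1172 \right)}} = \sqrt{1776928 + \frac{2}{\left(-10 + 3 \left(-14\right)\right) \left(-1650 + 1172\right)}} = \sqrt{1776928 + \frac{2}{\left(-10 - 42\right) \left(-478\right)}} = \sqrt{1776928 + 2 \frac{1}{-52} \left(- \frac{1}{478}\right)} = \sqrt{1776928 + 2 \left(- \frac{1}{52}\right) \left(- \frac{1}{478}\right)} = \sqrt{1776928 + \frac{1}{12428}} = \sqrt{\frac{22083661185}{12428}} = \frac{\sqrt{68613935301795}}{6214}$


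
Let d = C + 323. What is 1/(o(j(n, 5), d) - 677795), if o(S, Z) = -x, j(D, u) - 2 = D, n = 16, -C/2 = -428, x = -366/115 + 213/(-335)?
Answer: -7705/5222381054 ≈ -1.4754e-6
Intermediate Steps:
x = -29421/7705 (x = -366*1/115 + 213*(-1/335) = -366/115 - 213/335 = -29421/7705 ≈ -3.8184)
C = 856 (C = -2*(-428) = 856)
j(D, u) = 2 + D
d = 1179 (d = 856 + 323 = 1179)
o(S, Z) = 29421/7705 (o(S, Z) = -1*(-29421/7705) = 29421/7705)
1/(o(j(n, 5), d) - 677795) = 1/(29421/7705 - 677795) = 1/(-5222381054/7705) = -7705/5222381054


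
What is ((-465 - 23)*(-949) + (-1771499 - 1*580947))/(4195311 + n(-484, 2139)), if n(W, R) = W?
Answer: -1889334/4194827 ≈ -0.45040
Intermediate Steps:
((-465 - 23)*(-949) + (-1771499 - 1*580947))/(4195311 + n(-484, 2139)) = ((-465 - 23)*(-949) + (-1771499 - 1*580947))/(4195311 - 484) = (-488*(-949) + (-1771499 - 580947))/4194827 = (463112 - 2352446)*(1/4194827) = -1889334*1/4194827 = -1889334/4194827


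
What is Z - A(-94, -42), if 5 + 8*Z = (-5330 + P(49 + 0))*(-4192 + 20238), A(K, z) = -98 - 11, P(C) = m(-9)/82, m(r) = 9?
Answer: -1753212313/164 ≈ -1.0690e+7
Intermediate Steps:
P(C) = 9/82
A(K, z) = -109
Z = -1753230189/164 (Z = -5/8 + ((-5330 + 9/82)*(-4192 + 20238))/8 = -5/8 + (-437051/82*16046)/8 = -5/8 + (1/8)*(-3506460173/41) = -5/8 - 3506460173/328 = -1753230189/164 ≈ -1.0690e+7)
Z - A(-94, -42) = -1753230189/164 - 1*(-109) = -1753230189/164 + 109 = -1753212313/164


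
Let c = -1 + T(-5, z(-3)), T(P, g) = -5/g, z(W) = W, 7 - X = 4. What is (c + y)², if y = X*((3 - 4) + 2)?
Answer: 121/9 ≈ 13.444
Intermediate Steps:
X = 3 (X = 7 - 1*4 = 7 - 4 = 3)
y = 3 (y = 3*((3 - 4) + 2) = 3*(-1 + 2) = 3*1 = 3)
c = ⅔ (c = -1 - 5/(-3) = -1 - 5*(-⅓) = -1 + 5/3 = ⅔ ≈ 0.66667)
(c + y)² = (⅔ + 3)² = (11/3)² = 121/9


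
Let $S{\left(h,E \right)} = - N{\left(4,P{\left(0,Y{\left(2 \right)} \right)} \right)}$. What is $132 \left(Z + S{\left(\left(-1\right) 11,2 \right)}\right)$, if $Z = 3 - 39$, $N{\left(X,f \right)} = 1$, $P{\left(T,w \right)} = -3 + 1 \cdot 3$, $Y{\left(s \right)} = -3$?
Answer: $-4884$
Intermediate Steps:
$P{\left(T,w \right)} = 0$ ($P{\left(T,w \right)} = -3 + 3 = 0$)
$Z = -36$
$S{\left(h,E \right)} = -1$ ($S{\left(h,E \right)} = \left(-1\right) 1 = -1$)
$132 \left(Z + S{\left(\left(-1\right) 11,2 \right)}\right) = 132 \left(-36 - 1\right) = 132 \left(-37\right) = -4884$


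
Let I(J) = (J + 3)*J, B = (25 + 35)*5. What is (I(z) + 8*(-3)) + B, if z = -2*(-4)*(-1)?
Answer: 316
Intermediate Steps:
z = -8 (z = 8*(-1) = -8)
B = 300 (B = 60*5 = 300)
I(J) = J*(3 + J) (I(J) = (3 + J)*J = J*(3 + J))
(I(z) + 8*(-3)) + B = (-8*(3 - 8) + 8*(-3)) + 300 = (-8*(-5) - 24) + 300 = (40 - 24) + 300 = 16 + 300 = 316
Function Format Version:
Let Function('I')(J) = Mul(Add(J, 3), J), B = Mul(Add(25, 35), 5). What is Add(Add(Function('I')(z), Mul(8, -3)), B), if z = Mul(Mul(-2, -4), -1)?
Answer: 316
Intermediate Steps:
z = -8 (z = Mul(8, -1) = -8)
B = 300 (B = Mul(60, 5) = 300)
Function('I')(J) = Mul(J, Add(3, J)) (Function('I')(J) = Mul(Add(3, J), J) = Mul(J, Add(3, J)))
Add(Add(Function('I')(z), Mul(8, -3)), B) = Add(Add(Mul(-8, Add(3, -8)), Mul(8, -3)), 300) = Add(Add(Mul(-8, -5), -24), 300) = Add(Add(40, -24), 300) = Add(16, 300) = 316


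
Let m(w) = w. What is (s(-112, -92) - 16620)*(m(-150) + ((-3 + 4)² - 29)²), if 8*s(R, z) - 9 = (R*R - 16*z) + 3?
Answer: -9425361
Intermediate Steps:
s(R, z) = 3/2 - 2*z + R²/8 (s(R, z) = 9/8 + ((R*R - 16*z) + 3)/8 = 9/8 + ((R² - 16*z) + 3)/8 = 9/8 + (3 + R² - 16*z)/8 = 9/8 + (3/8 - 2*z + R²/8) = 3/2 - 2*z + R²/8)
(s(-112, -92) - 16620)*(m(-150) + ((-3 + 4)² - 29)²) = ((3/2 - 2*(-92) + (⅛)*(-112)²) - 16620)*(-150 + ((-3 + 4)² - 29)²) = ((3/2 + 184 + (⅛)*12544) - 16620)*(-150 + (1² - 29)²) = ((3/2 + 184 + 1568) - 16620)*(-150 + (1 - 29)²) = (3507/2 - 16620)*(-150 + (-28)²) = -29733*(-150 + 784)/2 = -29733/2*634 = -9425361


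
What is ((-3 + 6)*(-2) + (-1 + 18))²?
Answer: 121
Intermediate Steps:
((-3 + 6)*(-2) + (-1 + 18))² = (3*(-2) + 17)² = (-6 + 17)² = 11² = 121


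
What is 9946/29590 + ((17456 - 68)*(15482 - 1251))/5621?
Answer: 47545849409/1080035 ≈ 44023.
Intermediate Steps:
9946/29590 + ((17456 - 68)*(15482 - 1251))/5621 = 9946*(1/29590) + (17388*14231)*(1/5621) = 4973/14795 + 247448628*(1/5621) = 4973/14795 + 35349804/803 = 47545849409/1080035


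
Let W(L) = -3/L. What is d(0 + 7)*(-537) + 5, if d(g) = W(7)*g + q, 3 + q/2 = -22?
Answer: 28466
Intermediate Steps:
q = -50 (q = -6 + 2*(-22) = -6 - 44 = -50)
d(g) = -50 - 3*g/7 (d(g) = (-3/7)*g - 50 = (-3*⅐)*g - 50 = -3*g/7 - 50 = -50 - 3*g/7)
d(0 + 7)*(-537) + 5 = (-50 - 3*(0 + 7)/7)*(-537) + 5 = (-50 - 3/7*7)*(-537) + 5 = (-50 - 3)*(-537) + 5 = -53*(-537) + 5 = 28461 + 5 = 28466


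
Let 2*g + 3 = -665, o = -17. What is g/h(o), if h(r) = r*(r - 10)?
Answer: -334/459 ≈ -0.72767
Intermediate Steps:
h(r) = r*(-10 + r)
g = -334 (g = -3/2 + (½)*(-665) = -3/2 - 665/2 = -334)
g/h(o) = -334*(-1/(17*(-10 - 17))) = -334/((-17*(-27))) = -334/459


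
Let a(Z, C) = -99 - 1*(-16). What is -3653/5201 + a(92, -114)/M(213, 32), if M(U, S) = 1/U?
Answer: -91952132/5201 ≈ -17680.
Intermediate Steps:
a(Z, C) = -83 (a(Z, C) = -99 + 16 = -83)
-3653/5201 + a(92, -114)/M(213, 32) = -3653/5201 - 83/(1/213) = -3653*1/5201 - 83/1/213 = -3653/5201 - 83*213 = -3653/5201 - 17679 = -91952132/5201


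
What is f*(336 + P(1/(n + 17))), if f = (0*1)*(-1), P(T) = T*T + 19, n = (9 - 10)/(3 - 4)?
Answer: 0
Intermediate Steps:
n = 1 (n = -1/(-1) = -1*(-1) = 1)
P(T) = 19 + T² (P(T) = T² + 19 = 19 + T²)
f = 0 (f = 0*(-1) = 0)
f*(336 + P(1/(n + 17))) = 0*(336 + (19 + (1/(1 + 17))²)) = 0*(336 + (19 + (1/18)²)) = 0*(336 + (19 + 1/324)) = 0*(336 + 6157/324) = 0*(115021/324) = 0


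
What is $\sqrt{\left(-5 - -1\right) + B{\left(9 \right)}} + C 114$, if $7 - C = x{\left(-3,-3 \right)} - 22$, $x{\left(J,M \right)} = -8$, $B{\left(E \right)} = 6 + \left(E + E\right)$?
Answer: $4218 + 2 \sqrt{5} \approx 4222.5$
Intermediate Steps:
$B{\left(E \right)} = 6 + 2 E$
$C = 37$ ($C = 7 - \left(-8 - 22\right) = 7 - -30 = 7 + 30 = 37$)
$\sqrt{\left(-5 - -1\right) + B{\left(9 \right)}} + C 114 = \sqrt{\left(-5 - -1\right) + \left(6 + 2 \cdot 9\right)} + 37 \cdot 114 = \sqrt{\left(-5 + 1\right) + \left(6 + 18\right)} + 4218 = \sqrt{-4 + 24} + 4218 = \sqrt{20} + 4218 = 2 \sqrt{5} + 4218 = 4218 + 2 \sqrt{5}$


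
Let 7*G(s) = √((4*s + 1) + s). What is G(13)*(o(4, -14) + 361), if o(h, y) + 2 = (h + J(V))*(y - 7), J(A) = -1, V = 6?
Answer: 296*√66/7 ≈ 343.53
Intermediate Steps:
G(s) = √(1 + 5*s)/7 (G(s) = √((4*s + 1) + s)/7 = √((1 + 4*s) + s)/7 = √(1 + 5*s)/7)
o(h, y) = -2 + (-1 + h)*(-7 + y) (o(h, y) = -2 + (h - 1)*(y - 7) = -2 + (-1 + h)*(-7 + y))
G(13)*(o(4, -14) + 361) = (√(1 + 5*13)/7)*((5 - 1*(-14) - 7*4 + 4*(-14)) + 361) = (√(1 + 65)/7)*((5 + 14 - 28 - 56) + 361) = (√66/7)*(-65 + 361) = (√66/7)*296 = 296*√66/7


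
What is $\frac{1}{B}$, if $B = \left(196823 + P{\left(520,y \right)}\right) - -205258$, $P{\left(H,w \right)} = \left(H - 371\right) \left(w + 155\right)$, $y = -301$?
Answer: $\frac{1}{380327} \approx 2.6293 \cdot 10^{-6}$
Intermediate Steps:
$P{\left(H,w \right)} = \left(-371 + H\right) \left(155 + w\right)$
$B = 380327$ ($B = \left(196823 + \left(-57505 - -111671 + 155 \cdot 520 + 520 \left(-301\right)\right)\right) - -205258 = \left(196823 + \left(-57505 + 111671 + 80600 - 156520\right)\right) + 205258 = \left(196823 - 21754\right) + 205258 = 175069 + 205258 = 380327$)
$\frac{1}{B} = \frac{1}{380327}$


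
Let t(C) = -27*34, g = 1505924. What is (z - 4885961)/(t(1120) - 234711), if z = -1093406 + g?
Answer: 4473443/235629 ≈ 18.985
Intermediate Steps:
t(C) = -918
z = 412518 (z = -1093406 + 1505924 = 412518)
(z - 4885961)/(t(1120) - 234711) = (412518 - 4885961)/(-918 - 234711) = -4473443/(-235629) = -4473443*(-1/235629) = 4473443/235629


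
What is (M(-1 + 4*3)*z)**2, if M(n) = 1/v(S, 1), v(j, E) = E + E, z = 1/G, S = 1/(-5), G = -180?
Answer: 1/129600 ≈ 7.7161e-6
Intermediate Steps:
S = -1/5 ≈ -0.20000
z = -1/180 (z = 1/(-180) = -1/180 ≈ -0.0055556)
v(j, E) = 2*E
M(n) = 1/2 (M(n) = 1/(2*1) = 1/2)
(M(-1 + 4*3)*z)**2 = ((1/2)*(-1/180))**2 = (-1/360)**2 = 1/129600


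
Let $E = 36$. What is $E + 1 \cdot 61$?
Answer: $97$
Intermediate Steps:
$E + 1 \cdot 61 = 36 + 1 \cdot 61 = 36 + 61 = 97$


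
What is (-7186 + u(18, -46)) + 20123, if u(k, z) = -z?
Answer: 12983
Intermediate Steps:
(-7186 + u(18, -46)) + 20123 = (-7186 - 1*(-46)) + 20123 = (-7186 + 46) + 20123 = -7140 + 20123 = 12983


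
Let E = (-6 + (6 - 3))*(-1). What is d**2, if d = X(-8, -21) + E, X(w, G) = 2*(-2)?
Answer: 1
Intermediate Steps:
X(w, G) = -4
E = 3 (E = (-6 + 3)*(-1) = -3*(-1) = 3)
d = -1 (d = -4 + 3 = -1)
d**2 = (-1)**2 = 1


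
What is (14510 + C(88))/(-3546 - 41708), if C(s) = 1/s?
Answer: -1276881/3982352 ≈ -0.32063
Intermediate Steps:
(14510 + C(88))/(-3546 - 41708) = (14510 + 1/88)/(-3546 - 41708) = (14510 + 1/88)/(-45254) = (1276881/88)*(-1/45254) = -1276881/3982352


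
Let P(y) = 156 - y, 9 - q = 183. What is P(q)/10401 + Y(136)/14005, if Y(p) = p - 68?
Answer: 1776306/48555335 ≈ 0.036583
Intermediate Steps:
q = -174 (q = 9 - 1*183 = 9 - 183 = -174)
Y(p) = -68 + p
P(q)/10401 + Y(136)/14005 = (156 - 1*(-174))/10401 + (-68 + 136)/14005 = (156 + 174)*(1/10401) + 68*(1/14005) = 330*(1/10401) + 68/14005 = 110/3467 + 68/14005 = 1776306/48555335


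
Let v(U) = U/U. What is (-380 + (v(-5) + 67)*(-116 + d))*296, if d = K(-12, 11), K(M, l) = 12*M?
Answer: -5345760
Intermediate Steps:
d = -144 (d = 12*(-12) = -144)
v(U) = 1
(-380 + (v(-5) + 67)*(-116 + d))*296 = (-380 + (1 + 67)*(-116 - 144))*296 = (-380 + 68*(-260))*296 = (-380 - 17680)*296 = -18060*296 = -5345760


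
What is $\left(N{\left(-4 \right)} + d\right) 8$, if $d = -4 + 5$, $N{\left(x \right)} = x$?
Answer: $-24$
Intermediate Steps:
$d = 1$
$\left(N{\left(-4 \right)} + d\right) 8 = \left(-4 + 1\right) 8 = \left(-3\right) 8 = -24$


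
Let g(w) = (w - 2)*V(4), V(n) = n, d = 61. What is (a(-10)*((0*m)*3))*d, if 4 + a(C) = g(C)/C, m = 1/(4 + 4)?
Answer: 0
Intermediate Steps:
g(w) = -8 + 4*w (g(w) = (w - 2)*4 = (-2 + w)*4 = -8 + 4*w)
m = 1/8 ≈ 0.12500
a(C) = -4 + (-8 + 4*C)/C
(a(-10)*((0*m)*3))*d = ((-8/(-10))*((0*(1/8))*3))*61 = ((-8*(-1/10))*(0*3))*61 = ((4/5)*0)*61 = 0*61 = 0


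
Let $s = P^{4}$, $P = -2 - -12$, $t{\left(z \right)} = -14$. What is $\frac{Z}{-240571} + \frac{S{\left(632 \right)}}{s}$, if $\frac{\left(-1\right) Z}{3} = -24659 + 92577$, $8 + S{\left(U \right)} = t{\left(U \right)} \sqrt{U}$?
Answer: $\frac{254451929}{300713750} - \frac{7 \sqrt{158}}{2500} \approx 0.81096$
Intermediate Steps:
$P = 10$ ($P = -2 + 12 = 10$)
$S{\left(U \right)} = -8 - 14 \sqrt{U}$
$s = 10000$ ($s = 10^{4} = 10000$)
$Z = -203754$ ($Z = - 3 \left(-24659 + 92577\right) = \left(-3\right) 67918 = -203754$)
$\frac{Z}{-240571} + \frac{S{\left(632 \right)}}{s} = - \frac{203754}{-240571} + \frac{-8 - 14 \sqrt{632}}{10000} = \left(-203754\right) \left(- \frac{1}{240571}\right) + \left(-8 - 14 \cdot 2 \sqrt{158}\right) \frac{1}{10000} = \frac{203754}{240571} + \left(-8 - 28 \sqrt{158}\right) \frac{1}{10000} = \frac{203754}{240571} - \left(\frac{1}{1250} + \frac{7 \sqrt{158}}{2500}\right) = \frac{254451929}{300713750} - \frac{7 \sqrt{158}}{2500}$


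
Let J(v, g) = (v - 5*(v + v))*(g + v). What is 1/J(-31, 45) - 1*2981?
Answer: -11643785/3906 ≈ -2981.0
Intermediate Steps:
J(v, g) = -9*v*(g + v) (J(v, g) = (v - 10*v)*(g + v) = (-9*v)*(g + v) = -9*v*(g + v))
1/J(-31, 45) - 1*2981 = 1/(-9*(-31)*(45 - 31)) - 1*2981 = 1/(-9*(-31)*14) - 2981 = 1/3906 - 2981 = -11643785/3906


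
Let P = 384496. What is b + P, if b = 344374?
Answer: 728870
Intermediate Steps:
b + P = 344374 + 384496 = 728870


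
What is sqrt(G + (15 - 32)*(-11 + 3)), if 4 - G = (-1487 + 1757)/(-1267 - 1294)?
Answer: sqrt(918912410)/2561 ≈ 11.837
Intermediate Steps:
G = 10514/2561 (G = 4 - (-1487 + 1757)/(-1267 - 1294) = 4 - 270/(-2561) = 4 - 270*(-1)/2561 = 4 - 1*(-270/2561) = 4 + 270/2561 = 10514/2561 ≈ 4.1054)
sqrt(G + (15 - 32)*(-11 + 3)) = sqrt(10514/2561 + (15 - 32)*(-11 + 3)) = sqrt(10514/2561 - 17*(-8)) = sqrt(10514/2561 + 136) = sqrt(358810/2561) = sqrt(918912410)/2561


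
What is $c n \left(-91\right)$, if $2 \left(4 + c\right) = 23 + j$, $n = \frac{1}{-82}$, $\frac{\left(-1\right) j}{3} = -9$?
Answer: $\frac{1911}{82} \approx 23.305$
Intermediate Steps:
$j = 27$ ($j = \left(-3\right) \left(-9\right) = 27$)
$n = - \frac{1}{82} \approx -0.012195$
$c = 21$ ($c = -4 + \frac{23 + 27}{2} = -4 + \frac{1}{2} \cdot 50 = -4 + 25 = 21$)
$c n \left(-91\right) = 21 \left(- \frac{1}{82}\right) \left(-91\right) = \left(- \frac{21}{82}\right) \left(-91\right) = \frac{1911}{82}$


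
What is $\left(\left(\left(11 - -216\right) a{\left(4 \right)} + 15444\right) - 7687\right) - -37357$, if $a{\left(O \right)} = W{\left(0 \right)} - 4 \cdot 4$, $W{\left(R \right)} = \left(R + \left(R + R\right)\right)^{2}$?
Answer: $41482$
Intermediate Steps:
$W{\left(R \right)} = 9 R^{2}$ ($W{\left(R \right)} = \left(R + 2 R\right)^{2} = \left(3 R\right)^{2} = 9 R^{2}$)
$a{\left(O \right)} = -16$ ($a{\left(O \right)} = 9 \cdot 0^{2} - 4 \cdot 4 = 9 \cdot 0 - 16 = 0 - 16 = -16$)
$\left(\left(\left(11 - -216\right) a{\left(4 \right)} + 15444\right) - 7687\right) - -37357 = \left(\left(\left(11 - -216\right) \left(-16\right) + 15444\right) - 7687\right) - -37357 = \left(\left(\left(11 + 216\right) \left(-16\right) + 15444\right) - 7687\right) + 37357 = \left(\left(227 \left(-16\right) + 15444\right) - 7687\right) + 37357 = \left(\left(-3632 + 15444\right) - 7687\right) + 37357 = \left(11812 - 7687\right) + 37357 = 4125 + 37357 = 41482$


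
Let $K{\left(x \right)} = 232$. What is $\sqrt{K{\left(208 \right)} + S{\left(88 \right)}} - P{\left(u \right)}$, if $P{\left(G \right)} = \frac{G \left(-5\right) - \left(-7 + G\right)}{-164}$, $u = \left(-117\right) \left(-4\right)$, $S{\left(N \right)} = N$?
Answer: $- \frac{2801}{164} + 8 \sqrt{5} \approx 0.80928$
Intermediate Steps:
$u = 468$
$P{\left(G \right)} = - \frac{7}{164} + \frac{3 G}{82}$ ($P{\left(G \right)} = \left(- 5 G - \left(-7 + G\right)\right) \left(- \frac{1}{164}\right) = \left(7 - 6 G\right) \left(- \frac{1}{164}\right) = - \frac{7}{164} + \frac{3 G}{82}$)
$\sqrt{K{\left(208 \right)} + S{\left(88 \right)}} - P{\left(u \right)} = \sqrt{232 + 88} - \left(- \frac{7}{164} + \frac{3}{82} \cdot 468\right) = \sqrt{320} - \left(- \frac{7}{164} + \frac{702}{41}\right) = 8 \sqrt{5} - \frac{2801}{164} = - \frac{2801}{164} + 8 \sqrt{5}$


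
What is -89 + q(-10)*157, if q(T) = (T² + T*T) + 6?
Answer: 32253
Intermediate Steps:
q(T) = 6 + 2*T² (q(T) = (T² + T²) + 6 = 2*T² + 6 = 6 + 2*T²)
-89 + q(-10)*157 = -89 + (6 + 2*(-10)²)*157 = -89 + (6 + 2*100)*157 = -89 + (6 + 200)*157 = -89 + 206*157 = -89 + 32342 = 32253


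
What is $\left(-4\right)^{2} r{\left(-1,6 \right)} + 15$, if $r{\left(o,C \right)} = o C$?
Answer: $-81$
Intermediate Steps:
$r{\left(o,C \right)} = C o$
$\left(-4\right)^{2} r{\left(-1,6 \right)} + 15 = \left(-4\right)^{2} \cdot 6 \left(-1\right) + 15 = 16 \left(-6\right) + 15 = -96 + 15 = -81$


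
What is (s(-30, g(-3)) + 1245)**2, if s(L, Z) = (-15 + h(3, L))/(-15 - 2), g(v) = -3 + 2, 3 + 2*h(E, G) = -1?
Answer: 1552516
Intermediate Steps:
h(E, G) = -2 (h(E, G) = -3/2 + (1/2)*(-1) = -3/2 - 1/2 = -2)
g(v) = -1
s(L, Z) = 1 (s(L, Z) = (-15 - 2)/(-15 - 2) = -17/(-17) = -17*(-1/17) = 1)
(s(-30, g(-3)) + 1245)**2 = (1 + 1245)**2 = 1246**2 = 1552516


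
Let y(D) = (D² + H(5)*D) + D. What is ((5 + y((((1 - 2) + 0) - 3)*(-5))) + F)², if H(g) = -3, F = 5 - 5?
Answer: 133225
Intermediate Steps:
F = 0
y(D) = D² - 2*D (y(D) = (D² - 3*D) + D = D² - 2*D)
((5 + y((((1 - 2) + 0) - 3)*(-5))) + F)² = ((5 + ((((1 - 2) + 0) - 3)*(-5))*(-2 + (((1 - 2) + 0) - 3)*(-5))) + 0)² = ((5 + (((-1 + 0) - 3)*(-5))*(-2 + ((-1 + 0) - 3)*(-5))) + 0)² = ((5 + ((-1 - 3)*(-5))*(-2 + (-1 - 3)*(-5))) + 0)² = ((5 + (-4*(-5))*(-2 - 4*(-5))) + 0)² = ((5 + 20*(-2 + 20)) + 0)² = ((5 + 20*18) + 0)² = ((5 + 360) + 0)² = (365 + 0)² = 365² = 133225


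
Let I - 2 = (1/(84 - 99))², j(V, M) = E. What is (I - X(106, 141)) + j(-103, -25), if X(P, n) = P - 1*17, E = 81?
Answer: -1349/225 ≈ -5.9956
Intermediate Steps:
X(P, n) = -17 + P (X(P, n) = P - 17 = -17 + P)
j(V, M) = 81
I = 451/225 (I = 2 + (1/(84 - 99))² = 2 + (1/(-15))² = 2 + (-1/15)² = 2 + 1/225 = 451/225 ≈ 2.0044)
(I - X(106, 141)) + j(-103, -25) = (451/225 - (-17 + 106)) + 81 = (451/225 - 1*89) + 81 = (451/225 - 89) + 81 = -19574/225 + 81 = -1349/225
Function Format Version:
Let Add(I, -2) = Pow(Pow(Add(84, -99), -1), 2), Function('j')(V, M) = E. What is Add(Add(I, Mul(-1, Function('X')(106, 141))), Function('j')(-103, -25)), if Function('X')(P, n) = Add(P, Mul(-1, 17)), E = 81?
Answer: Rational(-1349, 225) ≈ -5.9956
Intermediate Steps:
Function('X')(P, n) = Add(-17, P) (Function('X')(P, n) = Add(P, -17) = Add(-17, P))
Function('j')(V, M) = 81
I = Rational(451, 225) (I = Add(2, Pow(Pow(Add(84, -99), -1), 2)) = Add(2, Pow(Pow(-15, -1), 2)) = Add(2, Pow(Rational(-1, 15), 2)) = Add(2, Rational(1, 225)) = Rational(451, 225) ≈ 2.0044)
Add(Add(I, Mul(-1, Function('X')(106, 141))), Function('j')(-103, -25)) = Add(Add(Rational(451, 225), Mul(-1, Add(-17, 106))), 81) = Add(Add(Rational(451, 225), Mul(-1, 89)), 81) = Add(Add(Rational(451, 225), -89), 81) = Add(Rational(-19574, 225), 81) = Rational(-1349, 225)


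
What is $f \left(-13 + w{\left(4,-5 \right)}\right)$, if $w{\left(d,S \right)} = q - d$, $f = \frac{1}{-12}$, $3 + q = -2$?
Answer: $\frac{11}{6} \approx 1.8333$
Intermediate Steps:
$q = -5$ ($q = -3 - 2 = -5$)
$f = - \frac{1}{12} \approx -0.083333$
$w{\left(d,S \right)} = -5 - d$
$f \left(-13 + w{\left(4,-5 \right)}\right) = - \frac{-13 - 9}{12} = \left(- \frac{1}{12}\right) \left(-22\right) = \frac{11}{6}$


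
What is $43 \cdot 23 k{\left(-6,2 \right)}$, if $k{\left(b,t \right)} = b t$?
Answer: $-11868$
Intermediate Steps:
$43 \cdot 23 k{\left(-6,2 \right)} = 43 \cdot 23 \left(\left(-6\right) 2\right) = 989 \left(-12\right) = -11868$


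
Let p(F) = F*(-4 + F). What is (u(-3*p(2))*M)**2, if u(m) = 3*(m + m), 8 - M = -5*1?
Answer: 876096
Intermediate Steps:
M = 13 (M = 8 - (-5) = 8 - 1*(-5) = 8 + 5 = 13)
u(m) = 6*m (u(m) = 3*(2*m) = 6*m)
(u(-3*p(2))*M)**2 = ((6*(-6*(-4 + 2)))*13)**2 = ((6*(-6*(-2)))*13)**2 = ((6*(-3*(-4)))*13)**2 = ((6*12)*13)**2 = (72*13)**2 = 936**2 = 876096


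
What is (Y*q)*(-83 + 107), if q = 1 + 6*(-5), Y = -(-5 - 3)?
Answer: -5568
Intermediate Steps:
Y = 8 (Y = -1*(-8) = 8)
q = -29 (q = 1 - 30 = -29)
(Y*q)*(-83 + 107) = (8*(-29))*(-83 + 107) = -232*24 = -5568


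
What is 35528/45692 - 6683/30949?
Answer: 198549109/353530427 ≈ 0.56162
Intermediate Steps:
35528/45692 - 6683/30949 = 35528*(1/45692) - 6683*1/30949 = 8882/11423 - 6683/30949 = 198549109/353530427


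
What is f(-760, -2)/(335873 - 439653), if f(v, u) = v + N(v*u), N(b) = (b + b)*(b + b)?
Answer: -462042/5189 ≈ -89.043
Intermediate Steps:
N(b) = 4*b**2 (N(b) = (2*b)*(2*b) = 4*b**2)
f(v, u) = v + 4*u**2*v**2 (f(v, u) = v + 4*(v*u)**2 = v + 4*(u*v)**2 = v + 4*(u**2*v**2) = v + 4*u**2*v**2)
f(-760, -2)/(335873 - 439653) = (-760*(1 + 4*(-760)*(-2)**2))/(335873 - 439653) = -760*(1 + 4*(-760)*4)/(-103780) = -760*(1 - 12160)*(-1/103780) = -760*(-12159)*(-1/103780) = 9240840*(-1/103780) = -462042/5189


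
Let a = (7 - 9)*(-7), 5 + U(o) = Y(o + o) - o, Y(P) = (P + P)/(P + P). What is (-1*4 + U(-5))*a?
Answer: -42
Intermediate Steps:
Y(P) = 1 (Y(P) = (2*P)/((2*P)) = (2*P)*(1/(2*P)) = 1)
U(o) = -4 - o (U(o) = -5 + (1 - o) = -4 - o)
a = 14 (a = -2*(-7) = 14)
(-1*4 + U(-5))*a = (-1*4 + (-4 - 1*(-5)))*14 = (-4 + (-4 + 5))*14 = (-4 + 1)*14 = -3*14 = -42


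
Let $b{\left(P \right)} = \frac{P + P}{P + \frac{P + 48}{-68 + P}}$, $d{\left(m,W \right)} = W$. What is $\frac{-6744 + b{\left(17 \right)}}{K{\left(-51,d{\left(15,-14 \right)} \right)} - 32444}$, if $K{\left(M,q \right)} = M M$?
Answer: $\frac{2703477}{11967043} \approx 0.22591$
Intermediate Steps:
$K{\left(M,q \right)} = M^{2}$
$b{\left(P \right)} = \frac{2 P}{P + \frac{48 + P}{-68 + P}}$
$\frac{-6744 + b{\left(17 \right)}}{K{\left(-51,d{\left(15,-14 \right)} \right)} - 32444} = \frac{-6744 + 2 \cdot 17 \frac{1}{48 + 17^{2} - 1139} \left(-68 + 17\right)}{\left(-51\right)^{2} - 32444} = \frac{-6744 + 2 \cdot 17 \frac{1}{48 + 289 - 1139} \left(-51\right)}{2601 - 32444} = \frac{-6744 + 2 \cdot 17 \frac{1}{-802} \left(-51\right)}{-29843} = \left(-6744 + 2 \cdot 17 \left(- \frac{1}{802}\right) \left(-51\right)\right) \left(- \frac{1}{29843}\right) = \left(-6744 + \frac{867}{401}\right) \left(- \frac{1}{29843}\right) = \left(- \frac{2703477}{401}\right) \left(- \frac{1}{29843}\right) = \frac{2703477}{11967043}$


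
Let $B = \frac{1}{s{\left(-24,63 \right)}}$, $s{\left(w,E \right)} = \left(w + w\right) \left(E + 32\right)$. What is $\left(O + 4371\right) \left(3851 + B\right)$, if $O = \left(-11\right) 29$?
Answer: $\frac{17788846267}{1140} \approx 1.5604 \cdot 10^{7}$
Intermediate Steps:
$s{\left(w,E \right)} = 2 w \left(32 + E\right)$
$O = -319$
$B = - \frac{1}{4560}$ ($B = \frac{1}{2 \left(-24\right) \left(32 + 63\right)} = \frac{1}{2 \left(-24\right) 95} = \frac{1}{-4560} = - \frac{1}{4560} \approx -0.0002193$)
$\left(O + 4371\right) \left(3851 + B\right) = \left(-319 + 4371\right) \left(3851 - \frac{1}{4560}\right) = 4052 \cdot \frac{17560559}{4560} = \frac{17788846267}{1140}$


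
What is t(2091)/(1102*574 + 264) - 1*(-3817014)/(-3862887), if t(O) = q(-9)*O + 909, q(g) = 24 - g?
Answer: -178782508952/203706770687 ≈ -0.87765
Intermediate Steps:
t(O) = 909 + 33*O (t(O) = (24 - 1*(-9))*O + 909 = (24 + 9)*O + 909 = 33*O + 909 = 909 + 33*O)
t(2091)/(1102*574 + 264) - 1*(-3817014)/(-3862887) = (909 + 33*2091)/(1102*574 + 264) - 1*(-3817014)/(-3862887) = (909 + 69003)/(632548 + 264) + 3817014*(-1/3862887) = 69912/632812 - 1272338/1287629 = 69912*(1/632812) - 1272338/1287629 = 17478/158203 - 1272338/1287629 = -178782508952/203706770687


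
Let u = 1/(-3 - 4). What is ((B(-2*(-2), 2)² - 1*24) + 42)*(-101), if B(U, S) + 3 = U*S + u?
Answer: -205838/49 ≈ -4200.8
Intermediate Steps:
u = -⅐ (u = 1/(-7) = -⅐ ≈ -0.14286)
B(U, S) = -22/7 + S*U (B(U, S) = -3 + (U*S - ⅐) = -3 + (S*U - ⅐) = -3 + (-⅐ + S*U) = -22/7 + S*U)
((B(-2*(-2), 2)² - 1*24) + 42)*(-101) = (((-22/7 + 2*(-2*(-2)))² - 1*24) + 42)*(-101) = (((-22/7 + 2*4)² - 24) + 42)*(-101) = (((-22/7 + 8)² - 24) + 42)*(-101) = (((34/7)² - 24) + 42)*(-101) = ((1156/49 - 24) + 42)*(-101) = (-20/49 + 42)*(-101) = (2038/49)*(-101) = -205838/49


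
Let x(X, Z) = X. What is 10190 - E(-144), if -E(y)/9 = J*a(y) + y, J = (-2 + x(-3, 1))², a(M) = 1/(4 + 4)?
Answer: 71377/8 ≈ 8922.1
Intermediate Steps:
a(M) = ⅛ (a(M) = 1/8 = ⅛)
J = 25 (J = (-2 - 3)² = (-5)² = 25)
E(y) = -225/8 - 9*y (E(y) = -9*(25*(⅛) + y) = -9*(25/8 + y) = -225/8 - 9*y)
10190 - E(-144) = 10190 - (-225/8 - 9*(-144)) = 10190 - (-225/8 + 1296) = 10190 - 1*10143/8 = 10190 - 10143/8 = 71377/8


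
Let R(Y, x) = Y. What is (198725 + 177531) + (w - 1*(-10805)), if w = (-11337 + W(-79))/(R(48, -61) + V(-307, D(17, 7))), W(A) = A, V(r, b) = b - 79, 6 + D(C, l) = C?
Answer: 1938159/5 ≈ 3.8763e+5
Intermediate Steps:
D(C, l) = -6 + C
V(r, b) = -79 + b
w = 2854/5 (w = (-11337 - 79)/(48 + (-79 + (-6 + 17))) = -11416/(48 + (-79 + 11)) = -11416/(48 - 68) = -11416/(-20) = -11416*(-1/20) = 2854/5 ≈ 570.80)
(198725 + 177531) + (w - 1*(-10805)) = (198725 + 177531) + (2854/5 - 1*(-10805)) = 376256 + (2854/5 + 10805) = 376256 + 56879/5 = 1938159/5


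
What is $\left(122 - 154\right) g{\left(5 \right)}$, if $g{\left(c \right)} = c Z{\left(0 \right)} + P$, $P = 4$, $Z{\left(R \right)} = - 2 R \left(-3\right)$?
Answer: $-128$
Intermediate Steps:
$Z{\left(R \right)} = 6 R$
$g{\left(c \right)} = 4$ ($g{\left(c \right)} = c 6 \cdot 0 + 4 = c 0 + 4 = 0 + 4 = 4$)
$\left(122 - 154\right) g{\left(5 \right)} = \left(122 - 154\right) 4 = \left(-32\right) 4 = -128$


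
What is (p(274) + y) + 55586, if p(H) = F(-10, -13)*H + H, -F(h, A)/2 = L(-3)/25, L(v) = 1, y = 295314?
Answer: 8778802/25 ≈ 3.5115e+5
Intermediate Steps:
F(h, A) = -2/25
p(H) = 23*H/25 (p(H) = -2*H/25 + H = 23*H/25)
(p(274) + y) + 55586 = ((23/25)*274 + 295314) + 55586 = (6302/25 + 295314) + 55586 = 7389152/25 + 55586 = 8778802/25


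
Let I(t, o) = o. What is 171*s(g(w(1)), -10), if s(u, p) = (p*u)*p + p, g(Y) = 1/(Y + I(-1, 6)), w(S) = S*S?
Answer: 5130/7 ≈ 732.86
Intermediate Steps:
w(S) = S**2
g(Y) = 1/(6 + Y) (g(Y) = 1/(Y + 6) = 1/(6 + Y))
s(u, p) = p + u*p**2 (s(u, p) = u*p**2 + p = p + u*p**2)
171*s(g(w(1)), -10) = 171*(-10*(1 - 10/(6 + 1**2))) = 171*(-10*(1 - 10/(6 + 1))) = 171*(-10*(1 - 10/7)) = 171*(-10*(-3/7)) = 171*(30/7) = 5130/7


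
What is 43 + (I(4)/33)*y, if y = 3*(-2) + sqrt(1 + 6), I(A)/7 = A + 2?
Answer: 389/11 + 14*sqrt(7)/11 ≈ 38.731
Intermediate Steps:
I(A) = 14 + 7*A (I(A) = 7*(A + 2) = 7*(2 + A) = 14 + 7*A)
y = -6 + sqrt(7) ≈ -3.3542
43 + (I(4)/33)*y = 43 + ((14 + 7*4)/33)*(-6 + sqrt(7)) = 43 + ((14 + 28)*(1/33))*(-6 + sqrt(7)) = 43 + (42*(1/33))*(-6 + sqrt(7)) = 43 + 14*(-6 + sqrt(7))/11 = 43 + (-84/11 + 14*sqrt(7)/11) = 389/11 + 14*sqrt(7)/11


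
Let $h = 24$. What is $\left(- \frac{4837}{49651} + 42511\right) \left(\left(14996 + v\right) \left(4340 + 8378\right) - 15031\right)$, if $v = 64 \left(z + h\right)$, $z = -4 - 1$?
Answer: $\frac{62166159716626920}{7093} \approx 8.7644 \cdot 10^{12}$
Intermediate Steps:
$z = -5$
$v = 1216$ ($v = 64 \left(-5 + 24\right) = 64 \cdot 19 = 1216$)
$\left(- \frac{4837}{49651} + 42511\right) \left(\left(14996 + v\right) \left(4340 + 8378\right) - 15031\right) = \left(- \frac{4837}{49651} + 42511\right) \left(\left(14996 + 1216\right) \left(4340 + 8378\right) - 15031\right) = \left(\left(-4837\right) \frac{1}{49651} + 42511\right) \left(16212 \cdot 12718 - 15031\right) = \left(- \frac{691}{7093} + 42511\right) \left(206184216 - 15031\right) = \frac{301529832}{7093} \cdot 206169185 = \frac{62166159716626920}{7093}$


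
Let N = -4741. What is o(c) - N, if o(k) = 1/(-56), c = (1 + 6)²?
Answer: 265495/56 ≈ 4741.0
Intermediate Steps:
c = 49 (c = 7² = 49)
o(k) = -1/56
o(c) - N = -1/56 - 1*(-4741) = -1/56 + 4741 = 265495/56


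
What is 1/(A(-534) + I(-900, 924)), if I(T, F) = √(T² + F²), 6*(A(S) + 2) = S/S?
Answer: 66/59895815 + 432*√11554/59895815 ≈ 0.00077637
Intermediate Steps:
A(S) = -11/6 (A(S) = -2 + (S/S)/6 = -2 + (⅙)*1 = -2 + ⅙ = -11/6)
I(T, F) = √(F² + T²)
1/(A(-534) + I(-900, 924)) = 1/(-11/6 + √(924² + (-900)²)) = 1/(-11/6 + √(853776 + 810000)) = 1/(-11/6 + √1663776) = 1/(-11/6 + 12*√11554)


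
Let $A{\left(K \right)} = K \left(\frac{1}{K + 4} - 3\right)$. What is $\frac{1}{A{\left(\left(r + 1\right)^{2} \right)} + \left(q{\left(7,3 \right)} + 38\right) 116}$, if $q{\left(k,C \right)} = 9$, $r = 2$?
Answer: $\frac{13}{70534} \approx 0.00018431$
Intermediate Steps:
$A{\left(K \right)} = K \left(-3 + \frac{1}{4 + K}\right)$ ($A{\left(K \right)} = K \left(\frac{1}{4 + K} - 3\right) = K \left(-3 + \frac{1}{4 + K}\right)$)
$\frac{1}{A{\left(\left(r + 1\right)^{2} \right)} + \left(q{\left(7,3 \right)} + 38\right) 116} = \frac{1}{- \frac{\left(2 + 1\right)^{2} \left(11 + 3 \left(2 + 1\right)^{2}\right)}{4 + \left(2 + 1\right)^{2}} + \left(9 + 38\right) 116} = \frac{1}{- \frac{3^{2} \left(11 + 3 \cdot 3^{2}\right)}{4 + 3^{2}} + 47 \cdot 116} = \frac{1}{\left(-1\right) 9 \frac{1}{4 + 9} \left(11 + 3 \cdot 9\right) + 5452} = \frac{1}{\left(-1\right) 9 \cdot \frac{1}{13} \left(11 + 27\right) + 5452} = \frac{1}{\left(-1\right) 9 \cdot \frac{1}{13} \cdot 38 + 5452} = \frac{1}{- \frac{342}{13} + 5452} = \frac{1}{\frac{70534}{13}} = \frac{13}{70534}$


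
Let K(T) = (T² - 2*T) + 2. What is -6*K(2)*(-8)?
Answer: 96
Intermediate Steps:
K(T) = 2 + T² - 2*T
-6*K(2)*(-8) = -6*(2 + 2² - 2*2)*(-8) = -6*(2 + 4 - 4)*(-8) = -6*2*(-8) = -12*(-8) = 96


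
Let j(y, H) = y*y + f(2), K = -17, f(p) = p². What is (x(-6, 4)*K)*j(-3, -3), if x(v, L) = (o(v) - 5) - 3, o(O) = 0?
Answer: 1768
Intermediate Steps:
x(v, L) = -8 (x(v, L) = (0 - 5) - 3 = -5 - 3 = -8)
j(y, H) = 4 + y² (j(y, H) = y*y + 2² = y² + 4 = 4 + y²)
(x(-6, 4)*K)*j(-3, -3) = (-8*(-17))*(4 + (-3)²) = 136*(4 + 9) = 136*13 = 1768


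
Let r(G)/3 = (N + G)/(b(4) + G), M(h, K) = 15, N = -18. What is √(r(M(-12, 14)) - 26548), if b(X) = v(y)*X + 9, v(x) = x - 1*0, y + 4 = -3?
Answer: 7*I*√2167/2 ≈ 162.93*I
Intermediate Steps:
y = -7 (y = -4 - 3 = -7)
v(x) = x (v(x) = x + 0 = x)
b(X) = 9 - 7*X (b(X) = -7*X + 9 = 9 - 7*X)
r(G) = 3*(-18 + G)/(-19 + G) (r(G) = 3*((-18 + G)/((9 - 7*4) + G)) = 3*((-18 + G)/((9 - 28) + G)) = 3*((-18 + G)/(-19 + G)) = 3*(-18 + G)/(-19 + G))
√(r(M(-12, 14)) - 26548) = √(3*(-18 + 15)/(-19 + 15) - 26548) = √(3*(-3)/(-4) - 26548) = √(3*(-¼)*(-3) - 26548) = √(9/4 - 26548) = √(-106183/4) = 7*I*√2167/2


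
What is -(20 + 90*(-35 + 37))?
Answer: -200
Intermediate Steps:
-(20 + 90*(-35 + 37)) = -(20 + 90*2) = -(20 + 180) = -1*200 = -200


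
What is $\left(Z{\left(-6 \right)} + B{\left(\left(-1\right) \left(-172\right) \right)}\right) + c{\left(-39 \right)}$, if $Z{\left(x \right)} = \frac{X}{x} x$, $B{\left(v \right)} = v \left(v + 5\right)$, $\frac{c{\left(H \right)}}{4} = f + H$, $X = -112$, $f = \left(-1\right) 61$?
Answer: $29932$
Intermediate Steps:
$f = -61$
$c{\left(H \right)} = -244 + 4 H$ ($c{\left(H \right)} = 4 \left(-61 + H\right) = -244 + 4 H$)
$B{\left(v \right)} = v \left(5 + v\right)$
$Z{\left(x \right)} = -112$ ($Z{\left(x \right)} = - \frac{112}{x} x = -112$)
$\left(Z{\left(-6 \right)} + B{\left(\left(-1\right) \left(-172\right) \right)}\right) + c{\left(-39 \right)} = \left(-112 + \left(-1\right) \left(-172\right) \left(5 - -172\right)\right) + \left(-244 + 4 \left(-39\right)\right) = \left(-112 + 172 \left(5 + 172\right)\right) - 400 = \left(-112 + 172 \cdot 177\right) - 400 = \left(-112 + 30444\right) - 400 = 30332 - 400 = 29932$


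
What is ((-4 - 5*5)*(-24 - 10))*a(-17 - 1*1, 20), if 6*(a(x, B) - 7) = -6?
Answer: 5916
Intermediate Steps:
a(x, B) = 6 (a(x, B) = 7 + (1/6)*(-6) = 7 - 1 = 6)
((-4 - 5*5)*(-24 - 10))*a(-17 - 1*1, 20) = ((-4 - 5*5)*(-24 - 10))*6 = ((-4 - 25)*(-34))*6 = -29*(-34)*6 = 986*6 = 5916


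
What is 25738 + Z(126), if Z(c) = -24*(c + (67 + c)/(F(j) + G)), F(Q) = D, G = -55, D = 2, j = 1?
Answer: 1208474/53 ≈ 22801.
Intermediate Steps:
F(Q) = 2
Z(c) = 1608/53 - 1248*c/53 (Z(c) = -24*(c + (67 + c)/(2 - 55)) = -24*(c + (67 + c)/(-53)) = -24*(c + (67 + c)*(-1/53)) = -24*(c + (-67/53 - c/53)) = -24*(-67/53 + 52*c/53) = 1608/53 - 1248*c/53)
25738 + Z(126) = 25738 + (1608/53 - 1248/53*126) = 25738 + (1608/53 - 157248/53) = 25738 - 155640/53 = 1208474/53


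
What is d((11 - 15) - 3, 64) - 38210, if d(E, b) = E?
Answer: -38217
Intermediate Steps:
d((11 - 15) - 3, 64) - 38210 = ((11 - 15) - 3) - 38210 = (-4 - 3) - 38210 = -7 - 38210 = -38217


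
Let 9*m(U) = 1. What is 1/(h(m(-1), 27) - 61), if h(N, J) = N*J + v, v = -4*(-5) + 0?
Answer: -1/38 ≈ -0.026316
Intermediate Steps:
v = 20 (v = 20 + 0 = 20)
m(U) = 1/9 (m(U) = (1/9)*1 = 1/9)
h(N, J) = 20 + J*N (h(N, J) = N*J + 20 = J*N + 20 = 20 + J*N)
1/(h(m(-1), 27) - 61) = 1/((20 + 27*(1/9)) - 61) = 1/((20 + 3) - 61) = 1/(23 - 61) = 1/(-38) = -1/38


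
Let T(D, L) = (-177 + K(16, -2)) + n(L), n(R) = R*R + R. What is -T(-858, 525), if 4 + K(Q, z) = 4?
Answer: -275973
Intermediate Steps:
K(Q, z) = 0 (K(Q, z) = -4 + 4 = 0)
n(R) = R + R**2 (n(R) = R**2 + R = R + R**2)
T(D, L) = -177 + L*(1 + L) (T(D, L) = (-177 + 0) + L*(1 + L) = -177 + L*(1 + L))
-T(-858, 525) = -(-177 + 525*(1 + 525)) = -(-177 + 525*526) = -(-177 + 276150) = -1*275973 = -275973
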